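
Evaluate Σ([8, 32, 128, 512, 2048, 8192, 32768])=43688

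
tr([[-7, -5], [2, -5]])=-12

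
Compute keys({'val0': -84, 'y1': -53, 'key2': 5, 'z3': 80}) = ['val0', 'y1', 'key2', 'z3']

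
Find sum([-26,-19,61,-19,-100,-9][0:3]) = slice → [-26, -19, 61]
(-26) + (-19) + 61
= 16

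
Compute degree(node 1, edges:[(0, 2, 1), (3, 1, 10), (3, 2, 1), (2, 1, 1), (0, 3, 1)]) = 2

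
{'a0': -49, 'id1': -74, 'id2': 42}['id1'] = -74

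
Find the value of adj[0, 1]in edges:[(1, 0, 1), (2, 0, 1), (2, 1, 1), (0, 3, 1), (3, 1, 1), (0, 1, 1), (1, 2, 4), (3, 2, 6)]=1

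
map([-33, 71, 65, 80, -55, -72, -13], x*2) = -33*2=-66, 71*2=142, 65*2=130, 80*2=160, -55*2=-110, -72*2=-144, -13*2=-26
= [-66, 142, 130, 160, -110, -144, -26]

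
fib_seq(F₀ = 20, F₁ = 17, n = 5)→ [20, 17, 37, 54, 91]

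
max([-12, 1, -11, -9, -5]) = 1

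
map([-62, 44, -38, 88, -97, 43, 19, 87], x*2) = -62*2=-124, 44*2=88, -38*2=-76, 88*2=176, -97*2=-194, 43*2=86, 19*2=38, 87*2=174
= [-124, 88, -76, 176, -194, 86, 38, 174]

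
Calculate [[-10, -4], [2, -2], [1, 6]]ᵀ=[[-10, 2, 1], [-4, -2, 6]]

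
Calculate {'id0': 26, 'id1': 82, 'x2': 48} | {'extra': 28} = {'id0': 26, 'id1': 82, 'x2': 48, 'extra': 28}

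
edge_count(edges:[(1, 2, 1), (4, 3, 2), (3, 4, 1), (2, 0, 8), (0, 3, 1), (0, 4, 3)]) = 6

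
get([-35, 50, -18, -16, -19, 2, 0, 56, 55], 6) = 0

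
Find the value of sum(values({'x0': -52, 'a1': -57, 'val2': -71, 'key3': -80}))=(-52) + (-57) + (-71) + (-80)
= -260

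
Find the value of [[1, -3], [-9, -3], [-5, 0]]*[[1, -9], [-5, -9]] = [[16, 18], [6, 108], [-5, 45]]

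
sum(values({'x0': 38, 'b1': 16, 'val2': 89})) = 143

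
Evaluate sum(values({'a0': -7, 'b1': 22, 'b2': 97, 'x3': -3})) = 109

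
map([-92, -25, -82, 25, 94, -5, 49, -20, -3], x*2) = -92*2=-184, -25*2=-50, -82*2=-164, 25*2=50, 94*2=188, -5*2=-10, 49*2=98, -20*2=-40, -3*2=-6
= [-184, -50, -164, 50, 188, -10, 98, -40, -6]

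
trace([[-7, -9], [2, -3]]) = diagonal: (-7) + (-3)
= -10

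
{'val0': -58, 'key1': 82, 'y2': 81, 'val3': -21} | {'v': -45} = {'val0': -58, 'key1': 82, 'y2': 81, 'val3': -21, 'v': -45}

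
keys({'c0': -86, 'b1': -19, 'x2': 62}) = ['c0', 'b1', 'x2']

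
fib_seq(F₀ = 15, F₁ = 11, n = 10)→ [15, 11, 26, 37, 63, 100, 163, 263, 426, 689]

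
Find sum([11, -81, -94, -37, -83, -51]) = 11 + (-81) + (-94) + (-37) + (-83) + (-51)
= -335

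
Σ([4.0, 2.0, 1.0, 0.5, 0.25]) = 7.75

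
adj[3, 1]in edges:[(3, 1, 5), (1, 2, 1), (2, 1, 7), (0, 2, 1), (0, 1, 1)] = 5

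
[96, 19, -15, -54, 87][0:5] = [96, 19, -15, -54, 87]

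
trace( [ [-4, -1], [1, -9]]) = diagonal: (-4) + (-9)
= -13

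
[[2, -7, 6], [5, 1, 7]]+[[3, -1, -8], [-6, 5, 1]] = [[5, -8, -2], [-1, 6, 8]]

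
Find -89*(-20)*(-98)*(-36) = 6279840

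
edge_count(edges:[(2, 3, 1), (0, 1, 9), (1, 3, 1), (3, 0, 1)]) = 4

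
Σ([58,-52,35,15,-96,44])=4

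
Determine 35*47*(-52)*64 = -5474560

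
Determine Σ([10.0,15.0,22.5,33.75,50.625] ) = 10.0 + 15.0 + 22.5 + 33.75 + 50.625
= 131.875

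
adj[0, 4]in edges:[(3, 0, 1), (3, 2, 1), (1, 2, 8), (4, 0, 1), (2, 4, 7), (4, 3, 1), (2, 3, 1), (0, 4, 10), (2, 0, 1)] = 10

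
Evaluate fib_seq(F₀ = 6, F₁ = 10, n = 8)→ [6, 10, 16, 26, 42, 68, 110, 178]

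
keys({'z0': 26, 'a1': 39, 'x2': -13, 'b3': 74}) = ['z0', 'a1', 'x2', 'b3']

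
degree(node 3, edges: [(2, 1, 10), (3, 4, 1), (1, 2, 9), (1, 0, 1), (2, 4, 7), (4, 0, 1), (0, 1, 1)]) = incident: (3,4)
= 1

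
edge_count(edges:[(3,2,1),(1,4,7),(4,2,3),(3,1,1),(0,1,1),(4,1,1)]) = 6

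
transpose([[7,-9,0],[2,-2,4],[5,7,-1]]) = [[7, 2, 5], [-9, -2, 7], [0, 4, -1]]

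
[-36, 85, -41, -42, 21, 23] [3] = -42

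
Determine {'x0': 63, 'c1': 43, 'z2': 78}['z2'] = 78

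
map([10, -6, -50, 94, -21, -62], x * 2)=10*2=20, -6*2=-12, -50*2=-100, 94*2=188, -21*2=-42, -62*2=-124
= [20, -12, -100, 188, -42, -124]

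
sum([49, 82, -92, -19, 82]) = 49 + 82 + (-92) + (-19) + 82
= 102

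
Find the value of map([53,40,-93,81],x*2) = [106, 80, -186, 162]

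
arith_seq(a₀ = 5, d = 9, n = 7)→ a_0 = 5 + 0*9 = 5
a_1 = 5 + 1*9 = 14
a_2 = 5 + 2*9 = 23
...
= [5, 14, 23, 32, 41, 50, 59]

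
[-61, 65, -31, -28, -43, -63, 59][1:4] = [65, -31, -28]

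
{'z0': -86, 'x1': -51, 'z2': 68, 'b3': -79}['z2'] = 68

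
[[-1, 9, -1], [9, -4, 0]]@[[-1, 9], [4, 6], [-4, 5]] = [[41, 40], [-25, 57]]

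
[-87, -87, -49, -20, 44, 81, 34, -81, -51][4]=44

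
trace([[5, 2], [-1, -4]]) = diagonal: 5 + (-4)
= 1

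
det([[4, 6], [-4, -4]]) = 8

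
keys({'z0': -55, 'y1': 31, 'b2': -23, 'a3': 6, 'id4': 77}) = ['z0', 'y1', 'b2', 'a3', 'id4']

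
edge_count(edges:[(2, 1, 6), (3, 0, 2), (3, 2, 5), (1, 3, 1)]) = 4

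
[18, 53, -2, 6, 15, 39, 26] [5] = 39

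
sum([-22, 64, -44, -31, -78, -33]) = -144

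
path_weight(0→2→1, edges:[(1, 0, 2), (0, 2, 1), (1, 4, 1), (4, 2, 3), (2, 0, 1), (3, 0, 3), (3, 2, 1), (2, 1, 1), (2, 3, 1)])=2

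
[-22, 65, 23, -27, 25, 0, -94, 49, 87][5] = 0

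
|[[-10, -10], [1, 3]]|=-20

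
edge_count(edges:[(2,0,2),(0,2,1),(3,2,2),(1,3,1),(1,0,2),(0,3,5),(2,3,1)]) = 7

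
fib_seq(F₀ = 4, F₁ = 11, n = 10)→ [4, 11, 15, 26, 41, 67, 108, 175, 283, 458]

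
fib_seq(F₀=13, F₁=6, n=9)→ F_2 = F_1 + F_0 = 19
F_3 = F_2 + F_1 = 25
F_4 = F_3 + F_2 = 44
...
= [13, 6, 19, 25, 44, 69, 113, 182, 295]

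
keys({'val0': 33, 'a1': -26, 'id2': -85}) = ['val0', 'a1', 'id2']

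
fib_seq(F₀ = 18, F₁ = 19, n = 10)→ [18, 19, 37, 56, 93, 149, 242, 391, 633, 1024]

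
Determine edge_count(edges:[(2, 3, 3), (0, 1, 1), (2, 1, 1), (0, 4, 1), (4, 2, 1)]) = 5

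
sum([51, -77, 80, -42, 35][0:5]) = slice → [51, -77, 80, -42, 35]
51 + (-77) + 80 + (-42) + 35
= 47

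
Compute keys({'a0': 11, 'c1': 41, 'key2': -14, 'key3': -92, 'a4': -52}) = ['a0', 'c1', 'key2', 'key3', 'a4']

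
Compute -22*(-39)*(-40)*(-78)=2676960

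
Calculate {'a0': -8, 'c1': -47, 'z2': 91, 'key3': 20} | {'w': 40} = {'a0': -8, 'c1': -47, 'z2': 91, 'key3': 20, 'w': 40}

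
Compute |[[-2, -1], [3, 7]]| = -11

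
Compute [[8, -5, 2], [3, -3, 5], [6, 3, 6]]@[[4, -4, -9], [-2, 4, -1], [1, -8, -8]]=C[0][0] = (8)*(4) + (-5)*(-2) + (2)*(1) = 44
C[0][1] = (8)*(-4) + (-5)*(4) + (2)*(-8) = -68
C[0][2] = (8)*(-9) + (-5)*(-1) + (2)*(-8) = -83
C[1][0] = (3)*(4) + (-3)*(-2) + (5)*(1) = 23
C[1][1] = (3)*(-4) + (-3)*(4) + (5)*(-8) = -64
C[1][2] = (3)*(-9) + (-3)*(-1) + (5)*(-8) = -64
... (3 more cells)
= [[44, -68, -83], [23, -64, -64], [24, -60, -105]]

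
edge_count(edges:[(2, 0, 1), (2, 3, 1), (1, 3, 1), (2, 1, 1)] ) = 4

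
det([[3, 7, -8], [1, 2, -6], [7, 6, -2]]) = -120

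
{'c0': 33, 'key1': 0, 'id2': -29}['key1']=0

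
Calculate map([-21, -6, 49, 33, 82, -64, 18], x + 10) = [-11, 4, 59, 43, 92, -54, 28]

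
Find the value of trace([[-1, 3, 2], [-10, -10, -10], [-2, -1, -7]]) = -18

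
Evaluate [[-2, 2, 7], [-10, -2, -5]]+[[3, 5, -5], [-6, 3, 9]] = [[1, 7, 2], [-16, 1, 4]]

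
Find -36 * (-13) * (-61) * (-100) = 2854800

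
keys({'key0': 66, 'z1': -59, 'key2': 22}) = ['key0', 'z1', 'key2']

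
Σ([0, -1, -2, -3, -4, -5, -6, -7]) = -28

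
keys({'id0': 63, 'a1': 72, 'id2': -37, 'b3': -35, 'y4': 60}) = ['id0', 'a1', 'id2', 'b3', 'y4']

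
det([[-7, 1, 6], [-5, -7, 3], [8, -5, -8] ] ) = (1)*(-7)*det([[-7, 3], [-5, -8]]) + (-1)*(1)*det([[-5, 3], [8, -8]]) + (1)*(6)*det([[-5, -7], [8, -5]])
= -497 + -16 + 486
= -27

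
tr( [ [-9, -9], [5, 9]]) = 0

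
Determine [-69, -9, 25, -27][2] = 25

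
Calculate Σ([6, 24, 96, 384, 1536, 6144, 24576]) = 32766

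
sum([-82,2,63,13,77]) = 73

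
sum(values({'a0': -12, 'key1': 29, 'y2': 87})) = (-12) + 29 + 87
= 104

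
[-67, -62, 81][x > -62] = [81]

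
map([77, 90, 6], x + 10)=[87, 100, 16]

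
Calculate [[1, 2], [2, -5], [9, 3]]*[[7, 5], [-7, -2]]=C[0][0] = (1)*(7) + (2)*(-7) = -7
C[0][1] = (1)*(5) + (2)*(-2) = 1
C[1][0] = (2)*(7) + (-5)*(-7) = 49
C[1][1] = (2)*(5) + (-5)*(-2) = 20
C[2][0] = (9)*(7) + (3)*(-7) = 42
C[2][1] = (9)*(5) + (3)*(-2) = 39
= [[-7, 1], [49, 20], [42, 39]]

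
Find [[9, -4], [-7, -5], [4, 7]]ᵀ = [[9, -7, 4], [-4, -5, 7]]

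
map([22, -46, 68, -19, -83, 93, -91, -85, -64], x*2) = [44, -92, 136, -38, -166, 186, -182, -170, -128]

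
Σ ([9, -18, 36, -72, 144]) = 99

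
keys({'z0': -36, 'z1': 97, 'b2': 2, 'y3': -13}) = ['z0', 'z1', 'b2', 'y3']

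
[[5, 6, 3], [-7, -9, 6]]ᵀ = [[5, -7], [6, -9], [3, 6]]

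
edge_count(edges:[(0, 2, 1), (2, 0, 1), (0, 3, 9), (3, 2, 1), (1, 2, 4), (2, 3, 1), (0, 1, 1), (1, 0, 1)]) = 8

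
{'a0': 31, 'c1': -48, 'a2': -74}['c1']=-48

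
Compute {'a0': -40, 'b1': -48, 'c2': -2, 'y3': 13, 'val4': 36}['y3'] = 13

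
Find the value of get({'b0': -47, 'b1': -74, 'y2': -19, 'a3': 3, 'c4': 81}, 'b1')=-74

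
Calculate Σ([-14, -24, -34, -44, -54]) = (-14) + (-24) + (-34) + (-44) + (-54)
= -170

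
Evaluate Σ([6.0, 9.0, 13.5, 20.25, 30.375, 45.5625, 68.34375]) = 6.0 + 9.0 + 13.5 + 20.25 + 30.375 + 45.5625 + 68.34375
= 193.03125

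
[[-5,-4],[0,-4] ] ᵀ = [[-5, 0], [-4, -4]]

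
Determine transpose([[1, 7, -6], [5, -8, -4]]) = [[1, 5], [7, -8], [-6, -4]]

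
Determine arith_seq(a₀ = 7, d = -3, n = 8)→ a_0 = 7 + 0*-3 = 7
a_1 = 7 + 1*-3 = 4
a_2 = 7 + 2*-3 = 1
...
= [7, 4, 1, -2, -5, -8, -11, -14]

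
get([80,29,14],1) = 29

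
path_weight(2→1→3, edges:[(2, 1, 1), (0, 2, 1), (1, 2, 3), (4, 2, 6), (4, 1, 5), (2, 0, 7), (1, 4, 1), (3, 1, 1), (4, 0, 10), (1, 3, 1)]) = w(2→1)=1 + w(1→3)=1
= 2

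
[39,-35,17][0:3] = [39, -35, 17]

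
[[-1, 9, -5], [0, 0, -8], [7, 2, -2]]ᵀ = [[-1, 0, 7], [9, 0, 2], [-5, -8, -2]]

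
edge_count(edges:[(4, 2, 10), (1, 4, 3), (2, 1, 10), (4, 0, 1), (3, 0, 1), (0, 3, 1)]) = 6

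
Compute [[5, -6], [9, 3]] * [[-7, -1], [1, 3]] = [[-41, -23], [-60, 0]]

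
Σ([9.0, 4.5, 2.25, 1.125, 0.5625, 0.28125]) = 9.0 + 4.5 + 2.25 + 1.125 + 0.5625 + 0.28125
= 17.71875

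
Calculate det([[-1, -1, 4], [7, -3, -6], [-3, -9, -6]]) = -312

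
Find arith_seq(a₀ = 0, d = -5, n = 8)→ a_0 = 0 + 0*-5 = 0
a_1 = 0 + 1*-5 = -5
a_2 = 0 + 2*-5 = -10
...
= [0, -5, -10, -15, -20, -25, -30, -35]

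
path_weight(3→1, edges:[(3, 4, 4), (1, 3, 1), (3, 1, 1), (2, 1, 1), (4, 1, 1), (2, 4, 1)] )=w(3→1)=1
= 1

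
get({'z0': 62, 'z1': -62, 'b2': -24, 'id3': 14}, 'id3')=14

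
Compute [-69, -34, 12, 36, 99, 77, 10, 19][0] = -69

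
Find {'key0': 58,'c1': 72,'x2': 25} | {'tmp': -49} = {'key0': 58, 'c1': 72, 'x2': 25, 'tmp': -49}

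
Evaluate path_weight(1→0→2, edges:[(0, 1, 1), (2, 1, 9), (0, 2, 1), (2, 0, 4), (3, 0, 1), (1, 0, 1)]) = w(1→0)=1 + w(0→2)=1
= 2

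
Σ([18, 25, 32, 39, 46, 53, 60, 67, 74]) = 18 + 25 + 32 + 39 + 46 + 53 + 60 + 67 + 74
= 414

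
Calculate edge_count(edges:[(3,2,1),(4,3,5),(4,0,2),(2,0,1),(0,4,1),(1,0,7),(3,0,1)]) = 7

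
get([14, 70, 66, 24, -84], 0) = 14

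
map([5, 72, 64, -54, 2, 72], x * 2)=5*2=10, 72*2=144, 64*2=128, -54*2=-108, 2*2=4, 72*2=144
= [10, 144, 128, -108, 4, 144]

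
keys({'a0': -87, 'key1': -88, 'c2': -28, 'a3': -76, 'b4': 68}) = ['a0', 'key1', 'c2', 'a3', 'b4']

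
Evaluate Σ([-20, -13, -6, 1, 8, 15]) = (-20) + (-13) + (-6) + 1 + 8 + 15
= -15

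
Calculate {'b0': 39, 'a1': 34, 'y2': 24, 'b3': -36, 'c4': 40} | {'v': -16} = {'b0': 39, 'a1': 34, 'y2': 24, 'b3': -36, 'c4': 40, 'v': -16}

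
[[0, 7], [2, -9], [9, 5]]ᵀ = [[0, 2, 9], [7, -9, 5]]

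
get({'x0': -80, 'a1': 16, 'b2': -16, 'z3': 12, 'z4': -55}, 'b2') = -16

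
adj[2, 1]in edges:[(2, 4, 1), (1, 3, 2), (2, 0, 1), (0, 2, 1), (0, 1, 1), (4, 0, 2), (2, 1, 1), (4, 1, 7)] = 1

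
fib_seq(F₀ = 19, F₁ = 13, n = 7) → [19, 13, 32, 45, 77, 122, 199]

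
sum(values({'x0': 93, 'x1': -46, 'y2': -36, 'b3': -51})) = 93 + (-46) + (-36) + (-51)
= -40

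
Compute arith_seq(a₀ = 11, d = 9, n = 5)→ [11, 20, 29, 38, 47]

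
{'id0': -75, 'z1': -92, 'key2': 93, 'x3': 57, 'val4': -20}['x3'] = 57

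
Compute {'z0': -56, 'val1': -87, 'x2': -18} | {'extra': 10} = {'z0': -56, 'val1': -87, 'x2': -18, 'extra': 10}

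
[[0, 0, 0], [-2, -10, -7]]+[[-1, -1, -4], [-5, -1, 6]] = [[-1, -1, -4], [-7, -11, -1]]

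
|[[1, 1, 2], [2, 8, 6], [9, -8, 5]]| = (1)*(1)*det([[8, 6], [-8, 5]]) + (-1)*(1)*det([[2, 6], [9, 5]]) + (1)*(2)*det([[2, 8], [9, -8]])
= 88 + 44 + -176
= -44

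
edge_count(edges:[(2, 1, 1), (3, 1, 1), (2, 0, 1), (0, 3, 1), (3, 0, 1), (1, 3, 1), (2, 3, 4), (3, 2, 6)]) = 8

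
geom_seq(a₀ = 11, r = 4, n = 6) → [11, 44, 176, 704, 2816, 11264]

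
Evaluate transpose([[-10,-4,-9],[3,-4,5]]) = [[-10, 3], [-4, -4], [-9, 5]]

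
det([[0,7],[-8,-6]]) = (0)*(-6) - (7)*(-8)
= 56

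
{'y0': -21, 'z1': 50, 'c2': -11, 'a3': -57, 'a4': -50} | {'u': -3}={'y0': -21, 'z1': 50, 'c2': -11, 'a3': -57, 'a4': -50, 'u': -3}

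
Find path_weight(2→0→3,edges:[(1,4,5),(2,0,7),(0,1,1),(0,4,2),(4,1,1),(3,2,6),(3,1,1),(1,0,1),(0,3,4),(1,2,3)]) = 11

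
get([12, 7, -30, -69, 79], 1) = 7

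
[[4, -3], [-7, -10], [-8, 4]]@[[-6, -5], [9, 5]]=[[-51, -35], [-48, -15], [84, 60]]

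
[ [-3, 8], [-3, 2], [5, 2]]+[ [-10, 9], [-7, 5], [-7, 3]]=[[-13, 17], [-10, 7], [-2, 5]]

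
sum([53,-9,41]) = 85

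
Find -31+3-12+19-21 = -42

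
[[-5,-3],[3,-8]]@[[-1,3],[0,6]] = C[0][0] = (-5)*(-1) + (-3)*(0) = 5
C[0][1] = (-5)*(3) + (-3)*(6) = -33
C[1][0] = (3)*(-1) + (-8)*(0) = -3
C[1][1] = (3)*(3) + (-8)*(6) = -39
= [[5, -33], [-3, -39]]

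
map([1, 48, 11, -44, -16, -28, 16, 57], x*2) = 1*2=2, 48*2=96, 11*2=22, -44*2=-88, -16*2=-32, -28*2=-56, 16*2=32, 57*2=114
= [2, 96, 22, -88, -32, -56, 32, 114]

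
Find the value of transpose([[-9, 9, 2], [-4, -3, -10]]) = [[-9, -4], [9, -3], [2, -10]]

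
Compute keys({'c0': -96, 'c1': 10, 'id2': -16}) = ['c0', 'c1', 'id2']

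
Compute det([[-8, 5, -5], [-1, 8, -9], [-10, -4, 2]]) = (1)*(-8)*det([[8, -9], [-4, 2]]) + (-1)*(5)*det([[-1, -9], [-10, 2]]) + (1)*(-5)*det([[-1, 8], [-10, -4]])
= 160 + 460 + -420
= 200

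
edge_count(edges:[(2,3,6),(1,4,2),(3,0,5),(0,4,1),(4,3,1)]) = 5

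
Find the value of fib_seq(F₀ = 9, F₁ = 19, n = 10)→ F_2 = F_1 + F_0 = 28
F_3 = F_2 + F_1 = 47
F_4 = F_3 + F_2 = 75
...
= [9, 19, 28, 47, 75, 122, 197, 319, 516, 835]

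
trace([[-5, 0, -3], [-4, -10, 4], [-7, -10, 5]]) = -10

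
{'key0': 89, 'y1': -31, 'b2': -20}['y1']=-31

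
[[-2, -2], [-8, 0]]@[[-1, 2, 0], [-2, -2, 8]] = C[0][0] = (-2)*(-1) + (-2)*(-2) = 6
C[0][1] = (-2)*(2) + (-2)*(-2) = 0
C[0][2] = (-2)*(0) + (-2)*(8) = -16
C[1][0] = (-8)*(-1) + (0)*(-2) = 8
C[1][1] = (-8)*(2) + (0)*(-2) = -16
C[1][2] = (-8)*(0) + (0)*(8) = 0
= [[6, 0, -16], [8, -16, 0]]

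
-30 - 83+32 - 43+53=-71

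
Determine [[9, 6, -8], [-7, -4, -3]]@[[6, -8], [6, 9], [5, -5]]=C[0][0] = (9)*(6) + (6)*(6) + (-8)*(5) = 50
C[0][1] = (9)*(-8) + (6)*(9) + (-8)*(-5) = 22
C[1][0] = (-7)*(6) + (-4)*(6) + (-3)*(5) = -81
C[1][1] = (-7)*(-8) + (-4)*(9) + (-3)*(-5) = 35
= [[50, 22], [-81, 35]]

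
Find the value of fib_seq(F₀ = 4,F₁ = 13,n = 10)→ F_2 = F_1 + F_0 = 17
F_3 = F_2 + F_1 = 30
F_4 = F_3 + F_2 = 47
...
= [4, 13, 17, 30, 47, 77, 124, 201, 325, 526]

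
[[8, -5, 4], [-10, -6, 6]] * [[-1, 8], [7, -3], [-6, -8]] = [[-67, 47], [-68, -110]]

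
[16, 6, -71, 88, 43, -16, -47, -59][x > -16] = keep x where x > -16: 16✓, 6✓, -71✗, 88✓, 43✓, -16✗, -47✗, -59✗
= [16, 6, 88, 43]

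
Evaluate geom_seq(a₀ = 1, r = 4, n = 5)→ [1, 4, 16, 64, 256]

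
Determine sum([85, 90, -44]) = 131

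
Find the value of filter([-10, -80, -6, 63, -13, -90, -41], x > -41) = [-10, -6, 63, -13]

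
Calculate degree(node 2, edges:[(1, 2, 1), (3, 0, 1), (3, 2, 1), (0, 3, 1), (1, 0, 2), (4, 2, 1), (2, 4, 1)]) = incident: (1,2), (3,2), (4,2), (2,4)
= 4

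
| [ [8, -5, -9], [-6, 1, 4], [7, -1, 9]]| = -297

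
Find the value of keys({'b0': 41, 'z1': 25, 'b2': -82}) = ['b0', 'z1', 'b2']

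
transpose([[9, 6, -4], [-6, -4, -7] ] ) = [[9, -6], [6, -4], [-4, -7]]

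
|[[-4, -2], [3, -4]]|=22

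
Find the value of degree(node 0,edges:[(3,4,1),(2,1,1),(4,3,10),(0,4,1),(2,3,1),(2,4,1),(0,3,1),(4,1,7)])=2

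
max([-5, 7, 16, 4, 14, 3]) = 16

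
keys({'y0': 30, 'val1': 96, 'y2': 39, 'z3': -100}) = ['y0', 'val1', 'y2', 'z3']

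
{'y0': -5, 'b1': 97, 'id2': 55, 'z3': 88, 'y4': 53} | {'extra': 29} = {'y0': -5, 'b1': 97, 'id2': 55, 'z3': 88, 'y4': 53, 'extra': 29}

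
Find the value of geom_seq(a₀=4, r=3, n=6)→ [4, 12, 36, 108, 324, 972]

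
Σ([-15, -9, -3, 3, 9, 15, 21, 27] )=(-15) + (-9) + (-3) + 3 + 9 + 15 + 21 + 27
= 48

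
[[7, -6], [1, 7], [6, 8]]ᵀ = [[7, 1, 6], [-6, 7, 8]]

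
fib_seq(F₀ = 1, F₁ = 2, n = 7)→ [1, 2, 3, 5, 8, 13, 21]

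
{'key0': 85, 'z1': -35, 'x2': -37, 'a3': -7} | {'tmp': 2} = {'key0': 85, 'z1': -35, 'x2': -37, 'a3': -7, 'tmp': 2}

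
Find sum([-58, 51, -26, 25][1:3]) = slice → [51, -26]
51 + (-26)
= 25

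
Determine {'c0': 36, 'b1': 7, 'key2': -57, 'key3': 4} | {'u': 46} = {'c0': 36, 'b1': 7, 'key2': -57, 'key3': 4, 'u': 46}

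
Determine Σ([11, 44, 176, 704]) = 935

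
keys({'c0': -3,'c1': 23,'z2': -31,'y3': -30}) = ['c0', 'c1', 'z2', 'y3']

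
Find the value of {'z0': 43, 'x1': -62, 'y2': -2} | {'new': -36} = {'z0': 43, 'x1': -62, 'y2': -2, 'new': -36}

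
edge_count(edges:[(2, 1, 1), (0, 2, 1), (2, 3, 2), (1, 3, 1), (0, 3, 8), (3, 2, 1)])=6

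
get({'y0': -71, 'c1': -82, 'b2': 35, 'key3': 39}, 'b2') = 35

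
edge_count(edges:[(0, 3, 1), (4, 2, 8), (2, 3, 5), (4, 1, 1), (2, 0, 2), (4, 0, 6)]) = 6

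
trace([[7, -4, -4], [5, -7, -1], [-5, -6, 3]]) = 3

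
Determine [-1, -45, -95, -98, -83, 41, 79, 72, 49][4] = -83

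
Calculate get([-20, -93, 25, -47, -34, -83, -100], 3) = -47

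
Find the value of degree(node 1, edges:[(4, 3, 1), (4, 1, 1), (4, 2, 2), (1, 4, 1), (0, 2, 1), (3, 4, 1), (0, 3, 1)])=2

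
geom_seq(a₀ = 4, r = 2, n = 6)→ a_0 = 4*2^0 = 4
a_1 = 4*2^1 = 8
a_2 = 4*2^2 = 16
...
= [4, 8, 16, 32, 64, 128]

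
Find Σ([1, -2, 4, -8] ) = 1 + -2 + 4 + -8
= -5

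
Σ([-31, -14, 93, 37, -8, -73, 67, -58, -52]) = -39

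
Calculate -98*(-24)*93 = 218736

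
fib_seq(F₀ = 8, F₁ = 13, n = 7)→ [8, 13, 21, 34, 55, 89, 144]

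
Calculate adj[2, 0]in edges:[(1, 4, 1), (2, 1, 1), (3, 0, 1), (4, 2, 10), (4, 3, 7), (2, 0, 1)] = 1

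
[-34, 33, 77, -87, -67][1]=33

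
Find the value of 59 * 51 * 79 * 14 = 3327954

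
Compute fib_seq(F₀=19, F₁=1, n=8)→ [19, 1, 20, 21, 41, 62, 103, 165]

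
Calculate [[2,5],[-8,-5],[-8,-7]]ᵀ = [[2, -8, -8], [5, -5, -7]]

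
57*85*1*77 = 373065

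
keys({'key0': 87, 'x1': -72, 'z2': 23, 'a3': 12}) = ['key0', 'x1', 'z2', 'a3']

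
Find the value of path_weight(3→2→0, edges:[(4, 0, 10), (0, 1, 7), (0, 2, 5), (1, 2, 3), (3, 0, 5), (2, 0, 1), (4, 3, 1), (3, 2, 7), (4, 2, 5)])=8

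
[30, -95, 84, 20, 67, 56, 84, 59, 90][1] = -95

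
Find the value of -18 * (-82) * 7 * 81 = 836892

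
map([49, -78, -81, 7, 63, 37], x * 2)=[98, -156, -162, 14, 126, 74]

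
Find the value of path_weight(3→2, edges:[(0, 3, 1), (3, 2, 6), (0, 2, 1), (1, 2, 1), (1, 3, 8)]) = w(3→2)=6
= 6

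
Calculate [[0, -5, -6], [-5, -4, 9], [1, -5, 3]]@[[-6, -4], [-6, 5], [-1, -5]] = [[36, 5], [45, -45], [21, -44]]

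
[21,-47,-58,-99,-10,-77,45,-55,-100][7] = -55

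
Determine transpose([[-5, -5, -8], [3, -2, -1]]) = [[-5, 3], [-5, -2], [-8, -1]]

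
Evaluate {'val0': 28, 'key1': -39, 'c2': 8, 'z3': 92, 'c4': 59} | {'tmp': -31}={'val0': 28, 'key1': -39, 'c2': 8, 'z3': 92, 'c4': 59, 'tmp': -31}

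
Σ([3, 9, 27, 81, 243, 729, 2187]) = 3 + 9 + 27 + 81 + 243 + 729 + 2187
= 3279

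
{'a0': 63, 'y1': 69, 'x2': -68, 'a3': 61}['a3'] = 61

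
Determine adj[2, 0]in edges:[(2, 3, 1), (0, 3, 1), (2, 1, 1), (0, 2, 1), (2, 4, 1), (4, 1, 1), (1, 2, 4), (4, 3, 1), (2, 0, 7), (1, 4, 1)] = 7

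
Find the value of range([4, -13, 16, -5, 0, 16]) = 29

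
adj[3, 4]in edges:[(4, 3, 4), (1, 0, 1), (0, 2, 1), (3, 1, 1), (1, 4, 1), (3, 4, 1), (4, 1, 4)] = 1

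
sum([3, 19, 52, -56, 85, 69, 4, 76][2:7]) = slice → [52, -56, 85, 69, 4]
52 + (-56) + 85 + 69 + 4
= 154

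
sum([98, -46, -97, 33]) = -12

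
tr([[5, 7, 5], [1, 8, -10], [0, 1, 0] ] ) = 13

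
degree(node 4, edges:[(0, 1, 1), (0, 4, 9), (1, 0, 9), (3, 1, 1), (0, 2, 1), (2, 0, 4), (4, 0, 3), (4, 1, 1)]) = incident: (0,4), (4,0), (4,1)
= 3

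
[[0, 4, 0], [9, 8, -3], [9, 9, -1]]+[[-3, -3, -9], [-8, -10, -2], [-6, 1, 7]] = [[-3, 1, -9], [1, -2, -5], [3, 10, 6]]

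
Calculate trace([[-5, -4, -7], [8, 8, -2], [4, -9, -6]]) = -3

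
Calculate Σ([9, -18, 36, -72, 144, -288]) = 9 + -18 + 36 + -72 + 144 + -288
= -189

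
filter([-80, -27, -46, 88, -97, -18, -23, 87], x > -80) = [-27, -46, 88, -18, -23, 87]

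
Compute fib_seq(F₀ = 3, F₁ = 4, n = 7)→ [3, 4, 7, 11, 18, 29, 47]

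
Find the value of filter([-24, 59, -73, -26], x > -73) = [-24, 59, -26]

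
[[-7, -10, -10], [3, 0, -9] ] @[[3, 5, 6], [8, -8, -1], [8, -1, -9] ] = C[0][0] = (-7)*(3) + (-10)*(8) + (-10)*(8) = -181
C[0][1] = (-7)*(5) + (-10)*(-8) + (-10)*(-1) = 55
C[0][2] = (-7)*(6) + (-10)*(-1) + (-10)*(-9) = 58
C[1][0] = (3)*(3) + (0)*(8) + (-9)*(8) = -63
C[1][1] = (3)*(5) + (0)*(-8) + (-9)*(-1) = 24
C[1][2] = (3)*(6) + (0)*(-1) + (-9)*(-9) = 99
= [[-181, 55, 58], [-63, 24, 99]]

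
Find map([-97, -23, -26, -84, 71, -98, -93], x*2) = -97*2=-194, -23*2=-46, -26*2=-52, -84*2=-168, 71*2=142, -98*2=-196, -93*2=-186
= [-194, -46, -52, -168, 142, -196, -186]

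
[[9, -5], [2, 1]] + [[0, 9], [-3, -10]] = [[9, 4], [-1, -9]]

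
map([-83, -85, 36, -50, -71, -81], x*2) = -83*2=-166, -85*2=-170, 36*2=72, -50*2=-100, -71*2=-142, -81*2=-162
= [-166, -170, 72, -100, -142, -162]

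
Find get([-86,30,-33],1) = 30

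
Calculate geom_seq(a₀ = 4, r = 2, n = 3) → a_0 = 4*2^0 = 4
a_1 = 4*2^1 = 8
a_2 = 4*2^2 = 16
= [4, 8, 16]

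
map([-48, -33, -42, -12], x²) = (-48)²=2304, (-33)²=1089, (-42)²=1764, (-12)²=144
= [2304, 1089, 1764, 144]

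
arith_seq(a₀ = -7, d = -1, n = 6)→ a_0 = -7 + 0*-1 = -7
a_1 = -7 + 1*-1 = -8
a_2 = -7 + 2*-1 = -9
...
= [-7, -8, -9, -10, -11, -12]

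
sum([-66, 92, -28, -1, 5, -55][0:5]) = 2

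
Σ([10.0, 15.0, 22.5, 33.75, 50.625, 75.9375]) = 207.8125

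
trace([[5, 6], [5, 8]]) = 13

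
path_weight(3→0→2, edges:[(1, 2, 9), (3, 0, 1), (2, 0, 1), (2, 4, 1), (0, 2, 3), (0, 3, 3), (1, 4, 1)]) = w(3→0)=1 + w(0→2)=3
= 4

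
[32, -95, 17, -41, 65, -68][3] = -41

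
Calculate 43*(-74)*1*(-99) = 315018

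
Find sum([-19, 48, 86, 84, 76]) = (-19) + 48 + 86 + 84 + 76
= 275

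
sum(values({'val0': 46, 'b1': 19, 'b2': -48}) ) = 17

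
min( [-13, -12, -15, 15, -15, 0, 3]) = -15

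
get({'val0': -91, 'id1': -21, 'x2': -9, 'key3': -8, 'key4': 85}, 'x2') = -9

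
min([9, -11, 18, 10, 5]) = -11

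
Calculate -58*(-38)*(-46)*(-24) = 2433216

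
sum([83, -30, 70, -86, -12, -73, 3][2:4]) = -16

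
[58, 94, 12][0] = 58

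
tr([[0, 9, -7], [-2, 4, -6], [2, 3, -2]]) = diagonal: 0 + 4 + (-2)
= 2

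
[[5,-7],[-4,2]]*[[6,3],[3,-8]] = C[0][0] = (5)*(6) + (-7)*(3) = 9
C[0][1] = (5)*(3) + (-7)*(-8) = 71
C[1][0] = (-4)*(6) + (2)*(3) = -18
C[1][1] = (-4)*(3) + (2)*(-8) = -28
= [[9, 71], [-18, -28]]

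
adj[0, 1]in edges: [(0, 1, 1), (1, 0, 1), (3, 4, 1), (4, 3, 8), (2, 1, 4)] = 1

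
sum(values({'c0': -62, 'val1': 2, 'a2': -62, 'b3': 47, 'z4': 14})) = (-62) + 2 + (-62) + 47 + 14
= -61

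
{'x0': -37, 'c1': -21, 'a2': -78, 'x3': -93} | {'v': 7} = {'x0': -37, 'c1': -21, 'a2': -78, 'x3': -93, 'v': 7}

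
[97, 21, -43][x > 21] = [97]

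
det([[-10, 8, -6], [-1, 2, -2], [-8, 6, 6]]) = -124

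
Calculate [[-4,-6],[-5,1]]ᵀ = [[-4, -5], [-6, 1]]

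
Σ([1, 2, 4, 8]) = 1 + 2 + 4 + 8
= 15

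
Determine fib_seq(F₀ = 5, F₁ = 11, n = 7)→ [5, 11, 16, 27, 43, 70, 113]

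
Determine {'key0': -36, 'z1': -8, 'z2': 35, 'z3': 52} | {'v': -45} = {'key0': -36, 'z1': -8, 'z2': 35, 'z3': 52, 'v': -45}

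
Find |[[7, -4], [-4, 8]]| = (7)*(8) - (-4)*(-4)
= 40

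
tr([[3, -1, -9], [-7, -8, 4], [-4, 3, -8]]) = -13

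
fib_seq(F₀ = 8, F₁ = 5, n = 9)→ F_2 = F_1 + F_0 = 13
F_3 = F_2 + F_1 = 18
F_4 = F_3 + F_2 = 31
...
= [8, 5, 13, 18, 31, 49, 80, 129, 209]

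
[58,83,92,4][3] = 4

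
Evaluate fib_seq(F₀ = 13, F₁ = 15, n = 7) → [13, 15, 28, 43, 71, 114, 185]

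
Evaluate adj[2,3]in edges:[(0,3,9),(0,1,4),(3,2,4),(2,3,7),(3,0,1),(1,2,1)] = 7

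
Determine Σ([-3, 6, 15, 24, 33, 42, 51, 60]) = 228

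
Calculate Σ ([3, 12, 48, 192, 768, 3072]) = 3 + 12 + 48 + 192 + 768 + 3072
= 4095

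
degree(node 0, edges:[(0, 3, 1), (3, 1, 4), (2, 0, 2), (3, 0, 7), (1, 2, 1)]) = incident: (0,3), (2,0), (3,0)
= 3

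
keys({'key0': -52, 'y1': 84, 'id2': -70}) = ['key0', 'y1', 'id2']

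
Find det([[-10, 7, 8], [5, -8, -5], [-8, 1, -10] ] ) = (1)*(-10)*det([[-8, -5], [1, -10]]) + (-1)*(7)*det([[5, -5], [-8, -10]]) + (1)*(8)*det([[5, -8], [-8, 1]])
= -850 + 630 + -472
= -692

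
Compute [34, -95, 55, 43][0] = 34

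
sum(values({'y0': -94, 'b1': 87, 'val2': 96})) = 89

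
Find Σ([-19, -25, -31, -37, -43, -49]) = -204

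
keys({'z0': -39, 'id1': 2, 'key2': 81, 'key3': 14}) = ['z0', 'id1', 'key2', 'key3']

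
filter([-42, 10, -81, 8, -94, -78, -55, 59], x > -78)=[-42, 10, 8, -55, 59]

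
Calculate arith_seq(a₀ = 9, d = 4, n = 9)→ [9, 13, 17, 21, 25, 29, 33, 37, 41]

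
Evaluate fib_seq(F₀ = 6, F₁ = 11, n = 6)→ [6, 11, 17, 28, 45, 73]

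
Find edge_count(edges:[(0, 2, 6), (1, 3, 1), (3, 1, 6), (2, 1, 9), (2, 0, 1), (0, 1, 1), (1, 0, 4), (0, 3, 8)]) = 8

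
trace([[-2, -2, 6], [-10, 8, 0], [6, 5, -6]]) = diagonal: (-2) + 8 + (-6)
= 0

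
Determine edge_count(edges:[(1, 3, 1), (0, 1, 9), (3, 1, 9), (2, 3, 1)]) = 4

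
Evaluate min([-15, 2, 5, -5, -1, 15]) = -15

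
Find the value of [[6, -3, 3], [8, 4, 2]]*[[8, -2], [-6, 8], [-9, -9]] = [[39, -63], [22, -2]]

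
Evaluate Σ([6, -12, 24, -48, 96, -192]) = 6 + -12 + 24 + -48 + 96 + -192
= -126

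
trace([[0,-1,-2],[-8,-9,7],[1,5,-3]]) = -12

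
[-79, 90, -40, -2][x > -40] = [90, -2]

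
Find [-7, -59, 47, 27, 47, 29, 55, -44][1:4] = [-59, 47, 27]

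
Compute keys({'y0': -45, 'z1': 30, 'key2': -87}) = ['y0', 'z1', 'key2']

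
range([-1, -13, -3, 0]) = 13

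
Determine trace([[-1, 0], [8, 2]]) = diagonal: (-1) + 2
= 1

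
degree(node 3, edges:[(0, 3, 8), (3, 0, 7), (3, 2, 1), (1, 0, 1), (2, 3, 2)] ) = incident: (0,3), (3,0), (3,2), (2,3)
= 4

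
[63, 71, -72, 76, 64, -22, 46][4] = 64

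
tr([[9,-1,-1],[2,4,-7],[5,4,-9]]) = diagonal: 9 + 4 + (-9)
= 4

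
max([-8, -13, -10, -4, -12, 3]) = 3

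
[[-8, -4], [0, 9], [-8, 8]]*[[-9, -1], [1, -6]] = C[0][0] = (-8)*(-9) + (-4)*(1) = 68
C[0][1] = (-8)*(-1) + (-4)*(-6) = 32
C[1][0] = (0)*(-9) + (9)*(1) = 9
C[1][1] = (0)*(-1) + (9)*(-6) = -54
C[2][0] = (-8)*(-9) + (8)*(1) = 80
C[2][1] = (-8)*(-1) + (8)*(-6) = -40
= [[68, 32], [9, -54], [80, -40]]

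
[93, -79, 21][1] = -79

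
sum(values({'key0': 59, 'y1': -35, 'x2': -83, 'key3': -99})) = -158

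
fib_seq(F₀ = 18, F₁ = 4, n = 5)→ [18, 4, 22, 26, 48]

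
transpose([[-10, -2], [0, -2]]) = [[-10, 0], [-2, -2]]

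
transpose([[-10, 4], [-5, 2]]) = [[-10, -5], [4, 2]]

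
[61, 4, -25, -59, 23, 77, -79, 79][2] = -25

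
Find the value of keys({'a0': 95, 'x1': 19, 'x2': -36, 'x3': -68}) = ['a0', 'x1', 'x2', 'x3']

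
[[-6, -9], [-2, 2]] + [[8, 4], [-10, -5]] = [[2, -5], [-12, -3]]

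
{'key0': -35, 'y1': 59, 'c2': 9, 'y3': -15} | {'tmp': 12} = {'key0': -35, 'y1': 59, 'c2': 9, 'y3': -15, 'tmp': 12}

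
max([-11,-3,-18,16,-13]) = 16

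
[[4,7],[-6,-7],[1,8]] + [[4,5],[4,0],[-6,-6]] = [[8, 12], [-2, -7], [-5, 2]]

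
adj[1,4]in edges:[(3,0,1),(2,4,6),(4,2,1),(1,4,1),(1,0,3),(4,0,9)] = 1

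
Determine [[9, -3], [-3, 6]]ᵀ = [[9, -3], [-3, 6]]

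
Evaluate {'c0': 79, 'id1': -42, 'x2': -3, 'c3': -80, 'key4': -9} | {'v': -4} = {'c0': 79, 'id1': -42, 'x2': -3, 'c3': -80, 'key4': -9, 'v': -4}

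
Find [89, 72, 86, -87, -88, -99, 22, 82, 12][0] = 89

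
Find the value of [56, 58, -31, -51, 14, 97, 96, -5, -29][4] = 14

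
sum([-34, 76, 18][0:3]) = 60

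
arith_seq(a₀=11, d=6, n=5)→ [11, 17, 23, 29, 35]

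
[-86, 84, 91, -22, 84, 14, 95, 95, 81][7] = 95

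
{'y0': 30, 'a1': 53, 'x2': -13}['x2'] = -13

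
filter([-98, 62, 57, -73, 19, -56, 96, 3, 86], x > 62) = keep x where x > 62: -98✗, 62✗, 57✗, -73✗, 19✗, -56✗, 96✓, 3✗, 86✓
= [96, 86]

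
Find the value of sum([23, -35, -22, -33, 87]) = 20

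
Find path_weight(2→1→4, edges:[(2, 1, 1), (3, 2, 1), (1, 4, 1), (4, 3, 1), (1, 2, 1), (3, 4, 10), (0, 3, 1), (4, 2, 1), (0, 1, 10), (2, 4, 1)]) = 2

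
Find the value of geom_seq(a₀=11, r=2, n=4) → [11, 22, 44, 88]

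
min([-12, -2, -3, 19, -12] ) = -12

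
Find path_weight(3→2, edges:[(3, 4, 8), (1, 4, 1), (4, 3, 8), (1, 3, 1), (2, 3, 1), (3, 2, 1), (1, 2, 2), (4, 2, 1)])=1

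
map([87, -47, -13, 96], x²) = (87)²=7569, (-47)²=2209, (-13)²=169, (96)²=9216
= [7569, 2209, 169, 9216]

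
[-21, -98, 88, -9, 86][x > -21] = [88, -9, 86]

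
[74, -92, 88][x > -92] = keep x where x > -92: 74✓, -92✗, 88✓
= [74, 88]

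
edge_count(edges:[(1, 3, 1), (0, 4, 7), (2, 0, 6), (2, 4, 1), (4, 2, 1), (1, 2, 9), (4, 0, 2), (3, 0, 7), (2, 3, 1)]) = 9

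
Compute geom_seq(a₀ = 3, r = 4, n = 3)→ a_0 = 3*4^0 = 3
a_1 = 3*4^1 = 12
a_2 = 3*4^2 = 48
= [3, 12, 48]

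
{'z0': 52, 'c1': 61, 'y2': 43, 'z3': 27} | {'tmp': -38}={'z0': 52, 'c1': 61, 'y2': 43, 'z3': 27, 'tmp': -38}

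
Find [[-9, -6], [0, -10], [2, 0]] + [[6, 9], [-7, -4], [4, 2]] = [[-3, 3], [-7, -14], [6, 2]]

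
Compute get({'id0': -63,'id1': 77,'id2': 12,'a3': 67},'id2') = 12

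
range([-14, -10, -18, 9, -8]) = 27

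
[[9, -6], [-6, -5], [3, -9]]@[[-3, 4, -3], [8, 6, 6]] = C[0][0] = (9)*(-3) + (-6)*(8) = -75
C[0][1] = (9)*(4) + (-6)*(6) = 0
C[0][2] = (9)*(-3) + (-6)*(6) = -63
C[1][0] = (-6)*(-3) + (-5)*(8) = -22
C[1][1] = (-6)*(4) + (-5)*(6) = -54
C[1][2] = (-6)*(-3) + (-5)*(6) = -12
... (3 more cells)
= [[-75, 0, -63], [-22, -54, -12], [-81, -42, -63]]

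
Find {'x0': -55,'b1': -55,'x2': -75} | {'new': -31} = {'x0': -55, 'b1': -55, 'x2': -75, 'new': -31}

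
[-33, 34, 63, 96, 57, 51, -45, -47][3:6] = [96, 57, 51]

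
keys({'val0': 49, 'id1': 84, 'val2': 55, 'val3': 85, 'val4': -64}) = ['val0', 'id1', 'val2', 'val3', 'val4']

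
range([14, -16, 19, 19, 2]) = 35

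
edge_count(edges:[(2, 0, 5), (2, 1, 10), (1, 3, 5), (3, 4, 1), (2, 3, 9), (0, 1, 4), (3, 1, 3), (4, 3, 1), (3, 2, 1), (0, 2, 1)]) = 10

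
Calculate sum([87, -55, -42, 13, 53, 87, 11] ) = 154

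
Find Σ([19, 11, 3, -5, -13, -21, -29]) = -35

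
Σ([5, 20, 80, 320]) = 425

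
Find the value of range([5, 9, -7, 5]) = 16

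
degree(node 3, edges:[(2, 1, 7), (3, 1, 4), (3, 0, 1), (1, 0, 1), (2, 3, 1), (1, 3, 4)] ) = 4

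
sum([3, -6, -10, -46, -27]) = 3 + (-6) + (-10) + (-46) + (-27)
= -86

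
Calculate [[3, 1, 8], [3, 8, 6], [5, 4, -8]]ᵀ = [[3, 3, 5], [1, 8, 4], [8, 6, -8]]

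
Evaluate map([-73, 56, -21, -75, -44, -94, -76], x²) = [5329, 3136, 441, 5625, 1936, 8836, 5776]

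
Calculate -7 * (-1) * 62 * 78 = 33852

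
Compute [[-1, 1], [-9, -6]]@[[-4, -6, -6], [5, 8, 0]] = C[0][0] = (-1)*(-4) + (1)*(5) = 9
C[0][1] = (-1)*(-6) + (1)*(8) = 14
C[0][2] = (-1)*(-6) + (1)*(0) = 6
C[1][0] = (-9)*(-4) + (-6)*(5) = 6
C[1][1] = (-9)*(-6) + (-6)*(8) = 6
C[1][2] = (-9)*(-6) + (-6)*(0) = 54
= [[9, 14, 6], [6, 6, 54]]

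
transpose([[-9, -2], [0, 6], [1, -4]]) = [[-9, 0, 1], [-2, 6, -4]]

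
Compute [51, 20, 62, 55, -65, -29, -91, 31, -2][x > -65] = keep x where x > -65: 51✓, 20✓, 62✓, 55✓, -65✗, -29✓, -91✗, 31✓, -2✓
= [51, 20, 62, 55, -29, 31, -2]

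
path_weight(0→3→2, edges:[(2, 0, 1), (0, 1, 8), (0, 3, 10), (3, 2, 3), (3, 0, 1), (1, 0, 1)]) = 13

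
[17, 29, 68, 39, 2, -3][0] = 17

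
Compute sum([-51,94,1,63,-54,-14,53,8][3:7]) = 48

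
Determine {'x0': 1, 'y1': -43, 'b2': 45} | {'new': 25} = {'x0': 1, 'y1': -43, 'b2': 45, 'new': 25}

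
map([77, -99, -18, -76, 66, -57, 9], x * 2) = 77*2=154, -99*2=-198, -18*2=-36, -76*2=-152, 66*2=132, -57*2=-114, 9*2=18
= [154, -198, -36, -152, 132, -114, 18]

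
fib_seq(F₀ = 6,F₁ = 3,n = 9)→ [6, 3, 9, 12, 21, 33, 54, 87, 141]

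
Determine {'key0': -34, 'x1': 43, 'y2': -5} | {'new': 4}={'key0': -34, 'x1': 43, 'y2': -5, 'new': 4}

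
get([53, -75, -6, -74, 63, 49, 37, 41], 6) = 37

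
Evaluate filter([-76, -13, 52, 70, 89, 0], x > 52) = [70, 89]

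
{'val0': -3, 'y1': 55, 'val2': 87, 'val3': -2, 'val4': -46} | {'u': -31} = {'val0': -3, 'y1': 55, 'val2': 87, 'val3': -2, 'val4': -46, 'u': -31}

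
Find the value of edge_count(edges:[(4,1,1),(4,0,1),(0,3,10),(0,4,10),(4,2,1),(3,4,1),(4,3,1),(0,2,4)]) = 8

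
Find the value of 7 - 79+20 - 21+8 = -65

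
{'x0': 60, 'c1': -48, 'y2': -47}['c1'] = -48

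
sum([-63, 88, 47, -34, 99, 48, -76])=109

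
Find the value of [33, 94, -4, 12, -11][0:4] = [33, 94, -4, 12]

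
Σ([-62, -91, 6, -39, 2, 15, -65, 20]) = -214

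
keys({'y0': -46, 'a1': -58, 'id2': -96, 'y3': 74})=['y0', 'a1', 'id2', 'y3']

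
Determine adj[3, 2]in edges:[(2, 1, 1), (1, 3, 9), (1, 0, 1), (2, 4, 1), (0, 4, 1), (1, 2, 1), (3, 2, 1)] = 1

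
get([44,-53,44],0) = 44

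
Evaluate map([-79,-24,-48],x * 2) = [-158, -48, -96]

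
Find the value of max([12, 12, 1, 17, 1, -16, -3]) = 17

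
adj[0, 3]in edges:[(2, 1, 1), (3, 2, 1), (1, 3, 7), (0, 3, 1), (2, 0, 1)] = 1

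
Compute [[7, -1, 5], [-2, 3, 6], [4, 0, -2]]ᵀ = [[7, -2, 4], [-1, 3, 0], [5, 6, -2]]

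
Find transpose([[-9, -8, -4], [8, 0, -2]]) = [[-9, 8], [-8, 0], [-4, -2]]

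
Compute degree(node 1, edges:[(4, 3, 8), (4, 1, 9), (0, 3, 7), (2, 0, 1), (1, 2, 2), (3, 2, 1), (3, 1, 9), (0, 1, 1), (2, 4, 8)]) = incident: (4,1), (1,2), (3,1), (0,1)
= 4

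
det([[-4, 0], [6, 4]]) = (-4)*(4) - (0)*(6)
= -16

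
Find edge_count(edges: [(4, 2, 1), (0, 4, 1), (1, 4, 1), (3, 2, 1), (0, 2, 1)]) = 5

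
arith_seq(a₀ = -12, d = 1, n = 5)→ a_0 = -12 + 0*1 = -12
a_1 = -12 + 1*1 = -11
a_2 = -12 + 2*1 = -10
...
= [-12, -11, -10, -9, -8]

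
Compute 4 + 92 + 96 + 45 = 237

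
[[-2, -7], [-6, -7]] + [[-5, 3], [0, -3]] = [[-7, -4], [-6, -10]]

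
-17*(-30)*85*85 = 3684750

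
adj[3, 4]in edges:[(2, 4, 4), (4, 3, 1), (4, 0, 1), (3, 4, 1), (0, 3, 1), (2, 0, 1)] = 1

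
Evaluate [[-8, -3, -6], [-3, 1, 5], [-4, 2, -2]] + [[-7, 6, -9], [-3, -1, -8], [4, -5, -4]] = [[-15, 3, -15], [-6, 0, -3], [0, -3, -6]]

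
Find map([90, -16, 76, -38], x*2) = [180, -32, 152, -76]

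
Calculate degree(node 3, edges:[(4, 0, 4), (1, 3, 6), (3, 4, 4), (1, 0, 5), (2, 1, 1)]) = incident: (1,3), (3,4)
= 2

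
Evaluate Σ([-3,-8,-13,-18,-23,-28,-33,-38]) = (-3) + (-8) + (-13) + (-18) + (-23) + (-28) + (-33) + (-38)
= -164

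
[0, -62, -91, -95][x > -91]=keep x where x > -91: 0✓, -62✓, -91✗, -95✗
= [0, -62]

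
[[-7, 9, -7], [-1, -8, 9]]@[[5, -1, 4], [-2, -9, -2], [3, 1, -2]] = [[-74, -81, -32], [38, 82, -6]]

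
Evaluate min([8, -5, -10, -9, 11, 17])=-10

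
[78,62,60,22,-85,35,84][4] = -85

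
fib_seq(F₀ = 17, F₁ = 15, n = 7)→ [17, 15, 32, 47, 79, 126, 205]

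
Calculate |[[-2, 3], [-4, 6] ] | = 0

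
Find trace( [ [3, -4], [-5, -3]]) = 0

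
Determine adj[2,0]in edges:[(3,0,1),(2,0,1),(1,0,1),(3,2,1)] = 1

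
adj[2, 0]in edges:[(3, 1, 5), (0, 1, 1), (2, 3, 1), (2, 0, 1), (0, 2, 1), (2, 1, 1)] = 1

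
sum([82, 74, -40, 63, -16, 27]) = 190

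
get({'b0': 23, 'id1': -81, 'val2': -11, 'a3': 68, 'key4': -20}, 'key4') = -20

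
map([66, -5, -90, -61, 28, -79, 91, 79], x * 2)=66*2=132, -5*2=-10, -90*2=-180, -61*2=-122, 28*2=56, -79*2=-158, 91*2=182, 79*2=158
= [132, -10, -180, -122, 56, -158, 182, 158]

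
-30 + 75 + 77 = 122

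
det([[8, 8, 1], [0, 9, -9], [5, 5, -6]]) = -477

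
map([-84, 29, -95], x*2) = -84*2=-168, 29*2=58, -95*2=-190
= [-168, 58, -190]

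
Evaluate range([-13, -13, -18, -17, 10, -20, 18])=38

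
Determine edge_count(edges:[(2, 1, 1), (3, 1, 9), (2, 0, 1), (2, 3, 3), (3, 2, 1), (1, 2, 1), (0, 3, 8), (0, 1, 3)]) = 8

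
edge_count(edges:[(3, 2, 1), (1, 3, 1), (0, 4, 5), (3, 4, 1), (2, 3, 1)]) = 5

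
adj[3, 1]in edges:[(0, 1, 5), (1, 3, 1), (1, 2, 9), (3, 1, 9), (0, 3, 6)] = 9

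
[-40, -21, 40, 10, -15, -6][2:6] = [40, 10, -15, -6]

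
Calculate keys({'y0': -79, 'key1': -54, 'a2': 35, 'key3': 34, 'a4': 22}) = ['y0', 'key1', 'a2', 'key3', 'a4']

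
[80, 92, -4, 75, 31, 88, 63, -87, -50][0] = 80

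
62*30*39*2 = 145080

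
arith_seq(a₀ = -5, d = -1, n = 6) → [-5, -6, -7, -8, -9, -10]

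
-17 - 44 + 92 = 31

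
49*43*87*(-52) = -9532068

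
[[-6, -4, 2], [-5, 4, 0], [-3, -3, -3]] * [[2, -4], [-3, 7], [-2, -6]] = [[-4, -16], [-22, 48], [9, 9]]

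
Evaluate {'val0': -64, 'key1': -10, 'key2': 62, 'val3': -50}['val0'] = -64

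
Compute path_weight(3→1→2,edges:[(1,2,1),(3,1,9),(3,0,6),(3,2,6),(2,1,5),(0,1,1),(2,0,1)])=w(3→1)=9 + w(1→2)=1
= 10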